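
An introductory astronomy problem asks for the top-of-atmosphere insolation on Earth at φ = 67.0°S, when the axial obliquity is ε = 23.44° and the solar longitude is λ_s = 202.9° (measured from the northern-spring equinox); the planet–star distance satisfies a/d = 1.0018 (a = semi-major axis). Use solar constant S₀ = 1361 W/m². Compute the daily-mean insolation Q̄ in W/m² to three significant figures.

Solar declination: sin δ = sin ε · sin λ_s = sin 23.44° × sin 202.9° = -0.15479, so δ = -8.905°.
cos H₀ = −tan(-67.0°) tan(-8.905°) = -0.3691, H₀ = 1.9488 rad.
Bracket: H₀ sin φ sin δ + cos φ cos δ sin H₀ = 1.9488×-0.92050×-0.15479 + 0.39073×0.98795×0.92939 = 0.277673 + 0.358765 = 0.636438.
Inverse-square distance factor (a/d)² = 1.0018² = 1.003603.
Q̄ = (S₀/π) × 1.003603 × [bracket] = (1361/π) × 1.003603 × 0.636438 = 276.7 W/m².

Q̄ ≈ 277 W/m²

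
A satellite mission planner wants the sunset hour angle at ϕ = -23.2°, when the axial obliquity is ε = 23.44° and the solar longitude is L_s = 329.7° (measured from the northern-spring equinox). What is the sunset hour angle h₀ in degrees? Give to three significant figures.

Solar declination: sin δ = sin ε · sin L_s = sin 23.44° × sin 329.7° = -0.20070, so δ = -11.578°.
cos h₀ = −tan ϕ · tan δ = −tan(-23.2°) × tan(-11.578°) = -0.0878, so h₀ = 1.6587 rad = 95.04°.

h₀ = 95.0°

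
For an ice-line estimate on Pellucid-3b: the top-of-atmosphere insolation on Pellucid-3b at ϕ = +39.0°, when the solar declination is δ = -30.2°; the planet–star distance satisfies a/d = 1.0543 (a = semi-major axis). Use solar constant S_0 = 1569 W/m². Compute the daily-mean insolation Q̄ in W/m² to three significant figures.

Q̄ ≈ 139 W/m²

cos h₀ = −tan(+39.0°) tan(-30.200°) = 0.4713, h₀ = 1.0800 rad.
Bracket: h₀ sin ϕ sin δ + cos ϕ cos δ sin h₀ = 1.0800×0.62932×-0.50302 + 0.77715×0.86427×0.88197 = -0.341885 + 0.592391 = 0.250506.
Inverse-square distance factor (a/d)² = 1.0543² = 1.111548.
Q̄ = (S_0/π) × 1.111548 × [bracket] = (1569/π) × 1.111548 × 0.250506 = 139.1 W/m².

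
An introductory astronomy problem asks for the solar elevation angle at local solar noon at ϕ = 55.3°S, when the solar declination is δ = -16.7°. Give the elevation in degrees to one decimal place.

51.4°

At local noon the hour angle is zero, so the zenith angle equals |ϕ − δ| = |-55.3° − (-16.700°)| = 38.600°.
Elevation = 90° − 38.600° = 51.4°.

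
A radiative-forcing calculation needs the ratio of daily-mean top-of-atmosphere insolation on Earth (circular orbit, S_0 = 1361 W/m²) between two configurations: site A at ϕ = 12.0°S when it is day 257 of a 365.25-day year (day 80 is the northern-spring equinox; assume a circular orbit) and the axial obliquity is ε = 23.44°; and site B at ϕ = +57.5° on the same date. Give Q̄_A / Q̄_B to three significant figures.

— Configuration A (ϕ=-12.0°):
Solar longitude: L_s = 360° × (257 − 80)/365.25 = 174.456°.
sin δ = sin 23.44° × sin 174.456° = 0.03843, so δ = +2.203°.
cos h₀ = −tan(-12.0°) tan(+2.203°) = 0.0082, h₀ = 1.5626 rad.
Bracket: h₀ sin ϕ sin δ + cos ϕ cos δ sin h₀ = 1.5626×-0.20791×0.03843 + 0.97815×0.99926×0.99997 = -0.012485 + 0.977397 = 0.964912.
Q̄ = (S_0/π) × [bracket] = (1361/π) × 0.964912 = 418.02 W/m².
— Configuration B (ϕ=+57.5°):
cos h₀ = −tan(+57.5°) tan(+2.203°) = -0.0604, h₀ = 1.6312 rad.
Bracket: h₀ sin ϕ sin δ + cos ϕ cos δ sin h₀ = 1.6312×0.84339×0.03843 + 0.53730×0.99926×0.99818 = 0.052870 + 0.535925 = 0.588795.
Q̄ = (S_0/π) × [bracket] = (1361/π) × 0.588795 = 255.08 W/m².
Ratio Q̄_A / Q̄_B = 418.02 / 255.08 = 1.639.

Q̄_A / Q̄_B ≈ 1.64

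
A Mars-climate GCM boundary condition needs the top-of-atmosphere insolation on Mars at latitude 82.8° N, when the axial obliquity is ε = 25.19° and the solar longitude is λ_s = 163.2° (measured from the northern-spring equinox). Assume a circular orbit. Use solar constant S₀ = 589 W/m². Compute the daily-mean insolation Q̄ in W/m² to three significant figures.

Q̄ ≈ 71.9 W/m²

Solar declination: sin δ = sin ε · sin λ_s = sin 25.19° × sin 163.2° = 0.12302, so δ = +7.066°.
cos H₀ = −tan(+82.8°) tan(+7.066°) = -0.9812, H₀ = 2.9476 rad.
Bracket: H₀ sin φ sin δ + cos φ cos δ sin H₀ = 2.9476×0.99211×0.12302 + 0.12533×0.99240×0.19278 = 0.359753 + 0.023977 = 0.383730.
Q̄ = (S₀/π) × [bracket] = (589/π) × 0.383730 = 71.94 W/m².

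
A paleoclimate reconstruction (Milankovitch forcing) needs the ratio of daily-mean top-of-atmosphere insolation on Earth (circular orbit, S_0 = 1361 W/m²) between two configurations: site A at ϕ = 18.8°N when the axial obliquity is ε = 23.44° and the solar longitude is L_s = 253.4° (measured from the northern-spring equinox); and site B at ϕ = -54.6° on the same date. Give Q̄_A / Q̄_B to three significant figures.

Q̄_A / Q̄_B ≈ 0.619

— Configuration A (ϕ=+18.8°):
Solar declination: sin δ = sin ε · sin L_s = sin 23.44° × sin 253.4° = -0.38121, so δ = -22.409°.
cos h₀ = −tan(+18.8°) tan(-22.409°) = 0.1404, h₀ = 1.4300 rad.
Bracket: h₀ sin ϕ sin δ + cos ϕ cos δ sin h₀ = 1.4300×0.32227×-0.38121 + 0.94665×0.92449×0.99010 = -0.175679 + 0.866504 = 0.690825.
Q̄ = (S_0/π) × [bracket] = (1361/π) × 0.690825 = 299.28 W/m².
— Configuration B (ϕ=-54.6°):
cos h₀ = −tan(-54.6°) tan(-22.409°) = -0.5802, h₀ = 2.1898 rad.
Bracket: h₀ sin ϕ sin δ + cos ϕ cos δ sin h₀ = 2.1898×-0.81513×-0.38121 + 0.57928×0.92449×0.81445 = 0.680449 + 0.436169 = 1.116618.
Q̄ = (S_0/π) × [bracket] = (1361/π) × 1.116618 = 483.74 W/m².
Ratio Q̄_A / Q̄_B = 299.28 / 483.74 = 0.6187.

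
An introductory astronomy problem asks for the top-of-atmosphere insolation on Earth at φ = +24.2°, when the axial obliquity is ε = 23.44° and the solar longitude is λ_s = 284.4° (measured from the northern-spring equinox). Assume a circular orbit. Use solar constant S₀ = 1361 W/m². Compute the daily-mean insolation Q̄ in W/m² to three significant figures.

Q̄ ≈ 264 W/m²

Solar declination: sin δ = sin ε · sin λ_s = sin 23.44° × sin 284.4° = -0.38529, so δ = -22.662°.
cos H₀ = −tan(+24.2°) tan(-22.662°) = 0.1876, H₀ = 1.3820 rad.
Bracket: H₀ sin φ sin δ + cos φ cos δ sin H₀ = 1.3820×0.40992×-0.38529 + 0.91212×0.92280×0.98224 = -0.218270 + 0.826756 = 0.608486.
Q̄ = (S₀/π) × [bracket] = (1361/π) × 0.608486 = 263.6 W/m².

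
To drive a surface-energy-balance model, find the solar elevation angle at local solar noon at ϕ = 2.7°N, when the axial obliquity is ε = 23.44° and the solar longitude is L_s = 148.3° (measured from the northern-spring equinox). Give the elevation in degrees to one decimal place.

80.6°

Solar declination: sin δ = sin ε · sin L_s = sin 23.44° × sin 148.3° = 0.20903, so δ = +12.065°.
At local noon the hour angle is zero, so the zenith angle equals |ϕ − δ| = |+2.7° − (+12.065°)| = 9.365°.
Elevation = 90° − 9.365° = 80.6°.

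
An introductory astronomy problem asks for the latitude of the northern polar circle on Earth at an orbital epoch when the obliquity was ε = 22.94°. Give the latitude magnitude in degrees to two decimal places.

The polar circle is the lowest latitude that experiences at least one full rotation of continuous daylight at the northern-summer solstice; it lies at |φ| = 90° − ε = 90° − 22.94° = 67.06°.

67.06°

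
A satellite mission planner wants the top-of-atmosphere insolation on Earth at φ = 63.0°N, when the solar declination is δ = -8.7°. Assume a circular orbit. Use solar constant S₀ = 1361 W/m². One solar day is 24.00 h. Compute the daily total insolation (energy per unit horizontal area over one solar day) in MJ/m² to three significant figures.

cos H₀ = −tan(+63.0°) tan(-8.700°) = 0.3003, H₀ = 1.2658 rad.
Bracket: H₀ sin φ sin δ + cos φ cos δ sin H₀ = 1.2658×0.89101×-0.15126 + 0.45399×0.98849×0.95384 = -0.170597 + 0.428050 = 0.257453.
Q̄ = (S₀/π) × [bracket] = (1361/π) × 0.257453 = 111.53 W/m².
Daily total = Q̄ × 24.00 h × 3600 s/h = 111.53 × 24.00 × 3600 / 10⁶ = 9.636 MJ/m².

9.64 MJ/m²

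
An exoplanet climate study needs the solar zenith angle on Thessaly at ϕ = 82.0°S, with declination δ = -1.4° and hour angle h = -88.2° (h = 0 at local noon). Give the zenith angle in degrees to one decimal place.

cos θ_z = sin ϕ sin δ + cos ϕ cos δ cos h = 0.024194 + 0.004370 = 0.028564.
θ_z = arccos(0.028564) = 88.4°.

θ_z = 88.4°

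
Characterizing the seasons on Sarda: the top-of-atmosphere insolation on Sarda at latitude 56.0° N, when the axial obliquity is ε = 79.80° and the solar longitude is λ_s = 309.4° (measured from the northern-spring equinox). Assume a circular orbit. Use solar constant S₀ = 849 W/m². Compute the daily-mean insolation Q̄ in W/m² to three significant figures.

Q̄ ≈ 0.00 W/m²

Solar declination: sin δ = sin ε · sin λ_s = sin 79.80° × sin 309.4° = -0.76052, so δ = -49.510°.
cos H₀ = −tan(+56.0°) tan(-49.510°) = 1.7365 ≥ 1 ⇒ polar night, H₀ = 0 and Q̄ = 0.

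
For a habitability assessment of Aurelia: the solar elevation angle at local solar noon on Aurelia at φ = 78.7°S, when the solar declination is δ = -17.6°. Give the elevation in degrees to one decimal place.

At local noon the hour angle is zero, so the zenith angle equals |φ − δ| = |-78.7° − (-17.600°)| = 61.100°.
Elevation = 90° − 61.100° = 28.9°.

28.9°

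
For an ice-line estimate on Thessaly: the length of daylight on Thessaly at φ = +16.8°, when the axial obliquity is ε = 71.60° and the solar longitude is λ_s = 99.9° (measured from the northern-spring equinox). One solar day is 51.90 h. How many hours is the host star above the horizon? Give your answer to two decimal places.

41.11 h

Solar declination: sin δ = sin ε · sin λ_s = sin 71.60° × sin 99.9° = 0.93475, so δ = +69.187°.
cos H₀ = −tan φ · tan δ = −tan(+16.8°) × tan(+69.187°) = -0.7943, so H₀ = 2.4886 rad = 142.59°.
Daylight = 2H₀/(2π) × 51.90 h = (2.4886/π) × 51.90 = 41.11 h.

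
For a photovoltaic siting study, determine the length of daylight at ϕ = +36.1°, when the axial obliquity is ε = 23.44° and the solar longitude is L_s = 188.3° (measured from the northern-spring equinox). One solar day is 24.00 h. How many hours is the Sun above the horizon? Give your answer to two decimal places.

Solar declination: sin δ = sin ε · sin L_s = sin 23.44° × sin 188.3° = -0.05742, so δ = -3.292°.
cos h₀ = −tan ϕ · tan δ = −tan(+36.1°) × tan(-3.292°) = 0.0419, so h₀ = 1.5288 rad = 87.60°.
Daylight = 2h₀/(2π) × 24.00 h = (1.5288/π) × 24.00 = 11.68 h.

11.68 h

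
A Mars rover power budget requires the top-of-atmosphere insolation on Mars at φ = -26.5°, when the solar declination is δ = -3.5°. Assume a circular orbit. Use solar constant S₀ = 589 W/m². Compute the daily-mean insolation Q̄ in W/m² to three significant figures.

cos H₀ = −tan(-26.5°) tan(-3.500°) = -0.0305, H₀ = 1.6013 rad.
Bracket: H₀ sin φ sin δ + cos φ cos δ sin H₀ = 1.6013×-0.44620×-0.06105 + 0.89493×0.99813×0.99953 = 0.043620 + 0.892837 = 0.936457.
Q̄ = (S₀/π) × [bracket] = (589/π) × 0.936457 = 175.6 W/m².

Q̄ ≈ 176 W/m²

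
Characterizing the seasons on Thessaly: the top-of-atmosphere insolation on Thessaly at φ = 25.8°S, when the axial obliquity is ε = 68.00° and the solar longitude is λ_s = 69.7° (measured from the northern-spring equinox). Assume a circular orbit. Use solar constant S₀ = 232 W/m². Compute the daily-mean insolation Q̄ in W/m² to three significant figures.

Solar declination: sin δ = sin ε · sin λ_s = sin 68.00° × sin 69.7° = 0.86960, so δ = +60.412°.
cos H₀ = −tan(-25.8°) tan(+60.412°) = 0.8514, H₀ = 0.5522 rad.
Bracket: H₀ sin φ sin δ + cos φ cos δ sin H₀ = 0.5522×-0.43523×0.86960 + 0.90032×0.49376×0.52456 = -0.208994 + 0.233189 = 0.024195.
Q̄ = (S₀/π) × [bracket] = (232/π) × 0.024195 = 1.787 W/m².

Q̄ ≈ 1.79 W/m²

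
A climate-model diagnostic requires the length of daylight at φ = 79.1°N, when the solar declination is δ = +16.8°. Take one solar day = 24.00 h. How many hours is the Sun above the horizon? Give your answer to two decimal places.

Sunrise equation: cos H₀ = −tan φ · tan δ = -1.5678 ≤ −1, so the Sun never sets (polar day) and H₀ = π.
Daylight = 2H₀/(2π) × 24.00 h = (3.1416/π) × 24.00 = 24.00 h.

24.00 h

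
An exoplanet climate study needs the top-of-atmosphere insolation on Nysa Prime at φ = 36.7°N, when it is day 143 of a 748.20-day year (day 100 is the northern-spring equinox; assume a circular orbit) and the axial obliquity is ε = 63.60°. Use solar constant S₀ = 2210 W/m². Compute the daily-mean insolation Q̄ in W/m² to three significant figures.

Q̄ ≈ 761 W/m²

Solar longitude: λ_s = 360° × (143 − 100)/748.20 = 20.690°.
sin δ = sin 63.60° × sin 20.690° = 0.31646, so δ = +18.449°.
cos H₀ = −tan(+36.7°) tan(+18.449°) = -0.2487, H₀ = 1.8221 rad.
Bracket: H₀ sin φ sin δ + cos φ cos δ sin H₀ = 1.8221×0.59763×0.31646 + 0.80178×0.94861×0.96859 = 0.344606 + 0.736687 = 1.081293.
Q̄ = (S₀/π) × [bracket] = (2210/π) × 1.081293 = 760.7 W/m².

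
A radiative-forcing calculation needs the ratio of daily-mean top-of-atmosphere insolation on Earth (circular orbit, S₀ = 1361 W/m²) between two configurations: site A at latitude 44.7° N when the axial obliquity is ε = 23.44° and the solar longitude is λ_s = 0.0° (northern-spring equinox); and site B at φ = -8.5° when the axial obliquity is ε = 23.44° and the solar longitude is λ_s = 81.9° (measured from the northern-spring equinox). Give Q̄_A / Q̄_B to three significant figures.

Q̄_A / Q̄_B ≈ 0.867

— Configuration A (φ=+44.7°):
Solar declination: sin δ = sin ε · sin λ_s = sin 23.44° × sin 0.0° = 0.00000, so δ = +0.000°.
cos H₀ = −tan(+44.7°) tan(+0.000°) = -0.0000, H₀ = 1.5708 rad.
Bracket: H₀ sin φ sin δ + cos φ cos δ sin H₀ = 1.5708×0.70339×0.00000 + 0.71080×1.00000×1.00000 = 0.000000 + 0.710800 = 0.710800.
Q̄ = (S₀/π) × [bracket] = (1361/π) × 0.710800 = 307.93 W/m².
— Configuration B (φ=-8.5°):
Solar declination: sin δ = sin ε · sin λ_s = sin 23.44° × sin 81.9° = 0.39382, so δ = +23.192°.
cos H₀ = −tan(-8.5°) tan(+23.192°) = 0.0640, H₀ = 1.5067 rad.
Bracket: H₀ sin φ sin δ + cos φ cos δ sin H₀ = 1.5067×-0.14781×0.39382 + 0.98902×0.91919×0.99795 = -0.087706 + 0.907234 = 0.819528.
Q̄ = (S₀/π) × [bracket] = (1361/π) × 0.819528 = 355.04 W/m².
Ratio Q̄_A / Q̄_B = 307.93 / 355.04 = 0.8673.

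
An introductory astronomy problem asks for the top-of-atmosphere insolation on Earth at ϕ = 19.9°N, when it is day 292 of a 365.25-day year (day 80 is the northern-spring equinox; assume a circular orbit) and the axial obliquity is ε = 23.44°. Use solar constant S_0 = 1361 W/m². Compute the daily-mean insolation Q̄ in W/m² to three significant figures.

Solar longitude: L_s = 360° × (292 − 80)/365.25 = 208.953°.
sin δ = sin 23.44° × sin 208.953° = -0.19256, so δ = -11.103°.
cos h₀ = −tan(+19.9°) tan(-11.103°) = 0.0710, h₀ = 1.4997 rad.
Bracket: h₀ sin ϕ sin δ + cos ϕ cos δ sin h₀ = 1.4997×0.34038×-0.19256 + 0.94029×0.98128×0.99747 = -0.098296 + 0.920353 = 0.822057.
Q̄ = (S_0/π) × [bracket] = (1361/π) × 0.822057 = 356.1 W/m².

Q̄ ≈ 356 W/m²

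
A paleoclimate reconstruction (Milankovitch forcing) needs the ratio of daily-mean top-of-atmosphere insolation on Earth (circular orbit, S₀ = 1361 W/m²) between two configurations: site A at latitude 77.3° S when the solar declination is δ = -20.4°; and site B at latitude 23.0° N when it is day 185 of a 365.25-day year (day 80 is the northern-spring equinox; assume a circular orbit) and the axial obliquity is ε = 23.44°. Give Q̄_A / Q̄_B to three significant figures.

— Configuration A (φ=-77.3°):
cos H₀ = −tan(-77.3°) tan(-20.400°) = -1.6502 ≤ −1 ⇒ polar day, H₀ = π.
Bracket: H₀ sin φ sin δ + cos φ cos δ sin H₀ = 3.1416×-0.97553×-0.34857 + 0.21985×0.93728×0.00000 = 1.068271 + 0.000000 = 1.068271.
Q̄ = (S₀/π) × [bracket] = (1361/π) × 1.068271 = 462.80 W/m².
— Configuration B (φ=+23.0°):
Solar longitude: λ_s = 360° × (185 − 80)/365.25 = 103.491°.
sin δ = sin 23.44° × sin 103.491° = 0.38681, so δ = +22.756°.
cos H₀ = −tan(+23.0°) tan(+22.756°) = -0.1781, H₀ = 1.7498 rad.
Bracket: H₀ sin φ sin δ + cos φ cos δ sin H₀ = 1.7498×0.39073×0.38681 + 0.92050×0.92216×0.98402 = 0.264462 + 0.835284 = 1.099746.
Q̄ = (S₀/π) × [bracket] = (1361/π) × 1.099746 = 476.43 W/m².
Ratio Q̄_A / Q̄_B = 462.80 / 476.43 = 0.9714.

Q̄_A / Q̄_B ≈ 0.971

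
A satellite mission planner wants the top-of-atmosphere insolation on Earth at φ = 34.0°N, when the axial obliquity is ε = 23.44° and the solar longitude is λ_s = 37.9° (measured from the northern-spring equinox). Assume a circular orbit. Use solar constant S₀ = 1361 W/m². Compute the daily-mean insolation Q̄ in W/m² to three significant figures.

Q̄ ≈ 446 W/m²

Solar declination: sin δ = sin ε · sin λ_s = sin 23.44° × sin 37.9° = 0.24436, so δ = +14.144°.
cos H₀ = −tan(+34.0°) tan(+14.144°) = -0.1700, H₀ = 1.7416 rad.
Bracket: H₀ sin φ sin δ + cos φ cos δ sin H₀ = 1.7416×0.55919×0.24436 + 0.82904×0.96969×0.98545 = 0.237979 + 0.792215 = 1.030194.
Q̄ = (S₀/π) × [bracket] = (1361/π) × 1.030194 = 446.3 W/m².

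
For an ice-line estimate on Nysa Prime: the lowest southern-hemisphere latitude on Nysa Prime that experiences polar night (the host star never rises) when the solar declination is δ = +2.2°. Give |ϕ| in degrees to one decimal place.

Polar night requires cos h₀ = −tan ϕ tan δ ≥ 1, i.e. tan ϕ tan δ ≤ −1.
The boundary is |tan ϕ| · |tan δ| = 1, so |ϕ| = 90° − |δ| = 90° − 2.2° = 87.8° in the southern hemisphere.

|ϕ| = 87.8°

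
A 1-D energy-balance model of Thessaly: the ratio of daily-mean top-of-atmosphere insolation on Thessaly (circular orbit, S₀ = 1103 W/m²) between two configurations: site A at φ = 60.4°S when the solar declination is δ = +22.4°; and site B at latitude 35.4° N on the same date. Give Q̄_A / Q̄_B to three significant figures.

Q̄_A / Q̄_B ≈ 0.0554

— Configuration A (φ=-60.4°):
cos H₀ = −tan(-60.4°) tan(+22.400°) = 0.7256, H₀ = 0.7590 rad.
Bracket: H₀ sin φ sin δ + cos φ cos δ sin H₀ = 0.7590×-0.86949×0.38107 + 0.49394×0.92455×0.68817 = -0.251484 + 0.314268 = 0.062784.
Q̄ = (S₀/π) × [bracket] = (1103/π) × 0.062784 = 22.043 W/m².
— Configuration B (φ=+35.4°):
cos H₀ = −tan(+35.4°) tan(+22.400°) = -0.2929, H₀ = 1.8681 rad.
Bracket: H₀ sin φ sin δ + cos φ cos δ sin H₀ = 1.8681×0.57928×0.38107 + 0.81513×0.92455×0.95614 = 0.412376 + 0.720574 = 1.132950.
Q̄ = (S₀/π) × [bracket] = (1103/π) × 1.132950 = 397.77 W/m².
Ratio Q̄_A / Q̄_B = 22.043 / 397.77 = 0.05542.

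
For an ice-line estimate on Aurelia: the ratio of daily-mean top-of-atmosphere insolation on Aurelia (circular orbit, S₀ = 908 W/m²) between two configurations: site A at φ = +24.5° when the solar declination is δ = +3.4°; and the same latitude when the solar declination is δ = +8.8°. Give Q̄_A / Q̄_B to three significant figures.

— Configuration A (φ=+24.5°):
cos H₀ = −tan(+24.5°) tan(+3.400°) = -0.0271, H₀ = 1.5979 rad.
Bracket: H₀ sin φ sin δ + cos φ cos δ sin H₀ = 1.5979×0.41469×0.05931 + 0.90996×0.99824×0.99963 = 0.039301 + 0.908022 = 0.947323.
Q̄ = (S₀/π) × [bracket] = (908/π) × 0.947323 = 273.80 W/m².
— Configuration B (φ=+24.5°):
cos H₀ = −tan(+24.5°) tan(+8.800°) = -0.0706, H₀ = 1.6414 rad.
Bracket: H₀ sin φ sin δ + cos φ cos δ sin H₀ = 1.6414×0.41469×0.15299 + 0.90996×0.98823×0.99751 = 0.104136 + 0.897011 = 1.001147.
Q̄ = (S₀/π) × [bracket] = (908/π) × 1.001147 = 289.36 W/m².
Ratio Q̄_A / Q̄_B = 273.80 / 289.36 = 0.9462.

Q̄_A / Q̄_B ≈ 0.946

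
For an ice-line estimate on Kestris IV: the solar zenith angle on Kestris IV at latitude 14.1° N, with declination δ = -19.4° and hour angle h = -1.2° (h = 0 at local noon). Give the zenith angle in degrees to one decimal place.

cos θ_z = sin φ sin δ + cos φ cos δ cos h = -0.080919 + 0.914605 = 0.833686.
θ_z = arccos(0.833686) = 33.5°.

θ_z = 33.5°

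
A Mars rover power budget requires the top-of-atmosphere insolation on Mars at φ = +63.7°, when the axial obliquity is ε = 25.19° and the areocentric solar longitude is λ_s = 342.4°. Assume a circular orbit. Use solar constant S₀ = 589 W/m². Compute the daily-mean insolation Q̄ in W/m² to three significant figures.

Q̄ ≈ 51.3 W/m²

sin δ = sin 25.19° × sin 342.4° = -0.12870, so δ = -7.394°.
cos H₀ = −tan(+63.7°) tan(-7.394°) = 0.2626, H₀ = 1.3051 rad.
Bracket: H₀ sin φ sin δ + cos φ cos δ sin H₀ = 1.3051×0.89649×-0.12870 + 0.44307×0.99168×0.96491 = -0.150580 + 0.423966 = 0.273386.
Q̄ = (S₀/π) × [bracket] = (589/π) × 0.273386 = 51.26 W/m².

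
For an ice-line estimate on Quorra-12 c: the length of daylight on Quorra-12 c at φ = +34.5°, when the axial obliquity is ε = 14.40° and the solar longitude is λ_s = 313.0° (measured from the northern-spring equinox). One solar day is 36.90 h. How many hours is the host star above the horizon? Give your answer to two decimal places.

16.95 h

Solar declination: sin δ = sin ε · sin λ_s = sin 14.40° × sin 313.0° = -0.18188, so δ = -10.479°.
cos H₀ = −tan φ · tan δ = −tan(+34.5°) × tan(-10.479°) = 0.1271, so H₀ = 1.4433 rad = 82.70°.
Daylight = 2H₀/(2π) × 36.90 h = (1.4433/π) × 36.90 = 16.95 h.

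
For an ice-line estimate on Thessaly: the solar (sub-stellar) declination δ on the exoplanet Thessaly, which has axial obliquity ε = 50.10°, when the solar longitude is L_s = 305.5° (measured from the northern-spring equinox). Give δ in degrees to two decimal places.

δ = -38.65°

sin δ = sin ε · sin L_s = sin 50.10° × sin 305.5° = -0.624561.
δ = arcsin(-0.624561) = -38.65°.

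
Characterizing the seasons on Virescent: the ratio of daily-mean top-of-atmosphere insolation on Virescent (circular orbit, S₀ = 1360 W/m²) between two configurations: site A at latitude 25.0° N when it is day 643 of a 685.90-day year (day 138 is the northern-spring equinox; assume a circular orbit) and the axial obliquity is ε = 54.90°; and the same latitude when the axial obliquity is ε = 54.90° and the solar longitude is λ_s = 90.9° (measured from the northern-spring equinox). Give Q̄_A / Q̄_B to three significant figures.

Q̄_A / Q̄_B ≈ 0.0859

— Configuration A (φ=+25.0°):
Solar longitude: λ_s = 360° × (643 − 138)/685.90 = 265.053°.
sin δ = sin 54.90° × sin 265.053° = -0.81510, so δ = -54.597°.
cos H₀ = −tan(+25.0°) tan(-54.597°) = 0.6561, H₀ = 0.8552 rad.
Bracket: H₀ sin φ sin δ + cos φ cos δ sin H₀ = 0.8552×0.42262×-0.81510 + 0.90631×0.57932×0.75468 = -0.294597 + 0.396240 = 0.101643.
Q̄ = (S₀/π) × [bracket] = (1360/π) × 0.101643 = 44.001 W/m².
— Configuration B (φ=+25.0°):
Solar declination: sin δ = sin ε · sin λ_s = sin 54.90° × sin 90.9° = 0.81805, so δ = +54.890°.
cos H₀ = −tan(+25.0°) tan(+54.890°) = -0.6632, H₀ = 2.2959 rad.
Bracket: H₀ sin φ sin δ + cos φ cos δ sin H₀ = 2.2959×0.42262×0.81805 + 0.90631×0.57515×0.74841 = 0.793748 + 0.390119 = 1.183867.
Q̄ = (S₀/π) × [bracket] = (1360/π) × 1.183867 = 512.50 W/m².
Ratio Q̄_A / Q̄_B = 44.001 / 512.50 = 0.08586.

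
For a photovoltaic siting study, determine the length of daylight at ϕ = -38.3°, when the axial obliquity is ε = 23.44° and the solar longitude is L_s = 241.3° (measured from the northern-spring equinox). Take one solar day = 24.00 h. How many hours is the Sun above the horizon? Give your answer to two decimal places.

14.28 h

Solar declination: sin δ = sin ε · sin L_s = sin 23.44° × sin 241.3° = -0.34892, so δ = -20.421°.
cos h₀ = −tan ϕ · tan δ = −tan(-38.3°) × tan(-20.421°) = -0.2940, so h₀ = 1.8692 rad = 107.10°.
Daylight = 2h₀/(2π) × 24.00 h = (1.8692/π) × 24.00 = 14.28 h.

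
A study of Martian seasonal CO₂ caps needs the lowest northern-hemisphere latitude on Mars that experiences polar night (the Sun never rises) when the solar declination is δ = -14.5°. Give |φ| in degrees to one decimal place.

Polar night requires cos H₀ = −tan φ tan δ ≥ 1, i.e. tan φ tan δ ≤ −1.
The boundary is |tan φ| · |tan δ| = 1, so |φ| = 90° − |δ| = 90° − 14.5° = 75.5° in the northern hemisphere.

|φ| = 75.5°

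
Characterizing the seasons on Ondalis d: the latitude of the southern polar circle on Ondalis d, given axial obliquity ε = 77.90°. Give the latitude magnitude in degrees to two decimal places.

The polar circle is the lowest latitude that experiences at least one full rotation of continuous darkness at the northern-summer solstice; it lies at |φ| = 90° − ε = 90° − 77.90° = 12.10°.

12.10°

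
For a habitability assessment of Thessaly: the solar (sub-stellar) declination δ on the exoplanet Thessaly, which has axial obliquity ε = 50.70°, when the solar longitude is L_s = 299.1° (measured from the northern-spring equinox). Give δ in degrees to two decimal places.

sin δ = sin ε · sin L_s = sin 50.70° × sin 299.1° = -0.676160.
δ = arcsin(-0.676160) = -42.54°.

δ = -42.54°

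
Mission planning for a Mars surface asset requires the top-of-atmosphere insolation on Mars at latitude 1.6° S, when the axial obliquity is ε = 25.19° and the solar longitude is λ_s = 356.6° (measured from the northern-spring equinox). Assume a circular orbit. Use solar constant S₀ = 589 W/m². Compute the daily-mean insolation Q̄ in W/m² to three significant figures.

Q̄ ≈ 188 W/m²

Solar declination: sin δ = sin ε · sin λ_s = sin 25.19° × sin 356.6° = -0.02524, so δ = -1.446°.
cos H₀ = −tan(-1.6°) tan(-1.446°) = -0.0007, H₀ = 1.5715 rad.
Bracket: H₀ sin φ sin δ + cos φ cos δ sin H₀ = 1.5715×-0.02792×-0.02524 + 0.99961×0.99968×1.00000 = 0.001107 + 0.999290 = 1.000397.
Q̄ = (S₀/π) × [bracket] = (589/π) × 1.000397 = 187.6 W/m².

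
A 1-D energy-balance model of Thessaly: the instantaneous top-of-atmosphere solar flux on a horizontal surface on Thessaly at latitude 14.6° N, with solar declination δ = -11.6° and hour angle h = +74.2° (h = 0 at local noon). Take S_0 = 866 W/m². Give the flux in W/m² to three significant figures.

180 W/m²

cos θ_z = sin ϕ sin δ + cos ϕ cos δ cos h = -0.050686 + 0.258106 = 0.207420.
Flux = S_0 · cos θ_z = 866 × 0.207420 = 179.6 W/m².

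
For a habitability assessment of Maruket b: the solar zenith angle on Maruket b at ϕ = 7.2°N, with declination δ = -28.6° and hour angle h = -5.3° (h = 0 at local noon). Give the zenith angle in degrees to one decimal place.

cos θ_z = sin ϕ sin δ + cos ϕ cos δ cos h = -0.059996 + 0.867336 = 0.807340.
θ_z = arccos(0.807340) = 36.2°.

θ_z = 36.2°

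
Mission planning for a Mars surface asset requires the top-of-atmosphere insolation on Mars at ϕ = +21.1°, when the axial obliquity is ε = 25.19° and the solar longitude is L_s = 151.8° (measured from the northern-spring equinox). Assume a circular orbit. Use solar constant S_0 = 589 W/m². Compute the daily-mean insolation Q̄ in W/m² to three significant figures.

Solar declination: sin δ = sin ε · sin L_s = sin 25.19° × sin 151.8° = 0.20113, so δ = +11.603°.
cos h₀ = −tan(+21.1°) tan(+11.603°) = -0.0792, h₀ = 1.6501 rad.
Bracket: h₀ sin ϕ sin δ + cos ϕ cos δ sin h₀ = 1.6501×0.36000×0.20113 + 0.93295×0.97957×0.99686 = 0.119478 + 0.911020 = 1.030498.
Q̄ = (S_0/π) × [bracket] = (589/π) × 1.030498 = 193.2 W/m².

Q̄ ≈ 193 W/m²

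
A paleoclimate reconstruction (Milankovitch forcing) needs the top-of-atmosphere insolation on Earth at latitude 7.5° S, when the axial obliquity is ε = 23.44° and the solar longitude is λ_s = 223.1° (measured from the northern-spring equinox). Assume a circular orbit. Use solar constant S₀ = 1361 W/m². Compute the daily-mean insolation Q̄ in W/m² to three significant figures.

Q̄ ≈ 438 W/m²

Solar declination: sin δ = sin ε · sin λ_s = sin 23.44° × sin 223.1° = -0.27180, so δ = -15.771°.
cos H₀ = −tan(-7.5°) tan(-15.771°) = -0.0372, H₀ = 1.6080 rad.
Bracket: H₀ sin φ sin δ + cos φ cos δ sin H₀ = 1.6080×-0.13053×-0.27180 + 0.99144×0.96235×0.99931 = 0.057049 + 0.953454 = 1.010503.
Q̄ = (S₀/π) × [bracket] = (1361/π) × 1.010503 = 437.8 W/m².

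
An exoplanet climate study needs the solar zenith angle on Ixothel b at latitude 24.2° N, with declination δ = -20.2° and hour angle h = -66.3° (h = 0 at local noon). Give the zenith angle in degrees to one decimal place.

cos θ_z = sin ϕ sin δ + cos ϕ cos δ cos h = -0.141546 + 0.344075 = 0.202529.
θ_z = arccos(0.202529) = 78.3°.

θ_z = 78.3°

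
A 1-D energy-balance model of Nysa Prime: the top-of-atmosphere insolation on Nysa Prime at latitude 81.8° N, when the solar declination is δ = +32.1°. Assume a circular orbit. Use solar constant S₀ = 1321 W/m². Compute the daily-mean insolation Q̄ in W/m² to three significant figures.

Q̄ ≈ 695 W/m²

cos H₀ = −tan(+81.8°) tan(+32.100°) = -4.3532 ≤ −1 ⇒ polar day, H₀ = π.
Bracket: H₀ sin φ sin δ + cos φ cos δ sin H₀ = 3.1416×0.98978×0.53140 + 0.14263×0.84712×0.00000 = 1.652384 + 0.000000 = 1.652384.
Q̄ = (S₀/π) × [bracket] = (1321/π) × 1.652384 = 694.8 W/m².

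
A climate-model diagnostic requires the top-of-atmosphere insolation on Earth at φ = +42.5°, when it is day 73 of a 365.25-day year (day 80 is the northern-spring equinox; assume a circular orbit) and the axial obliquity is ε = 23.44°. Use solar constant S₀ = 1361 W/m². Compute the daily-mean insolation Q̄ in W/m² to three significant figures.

Solar longitude: λ_s = 360° × (73 − 80)/365.25 = -6.899°, i.e. -6.899° + 360° = 353.101°.
sin δ = sin 23.44° × sin 353.101° = -0.04778, so δ = -2.739°.
cos H₀ = −tan(+42.5°) tan(-2.739°) = 0.0438, H₀ = 1.5269 rad.
Bracket: H₀ sin φ sin δ + cos φ cos δ sin H₀ = 1.5269×0.67559×-0.04778 + 0.73728×0.99886×0.99904 = -0.049288 + 0.735733 = 0.686445.
Q̄ = (S₀/π) × [bracket] = (1361/π) × 0.686445 = 297.4 W/m².

Q̄ ≈ 297 W/m²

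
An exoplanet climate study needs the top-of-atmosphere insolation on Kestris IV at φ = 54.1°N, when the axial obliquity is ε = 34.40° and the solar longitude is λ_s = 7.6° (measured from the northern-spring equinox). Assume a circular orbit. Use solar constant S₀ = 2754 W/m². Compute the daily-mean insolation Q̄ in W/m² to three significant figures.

Solar declination: sin δ = sin ε · sin λ_s = sin 34.40° × sin 7.6° = 0.07472, so δ = +4.285°.
cos H₀ = −tan(+54.1°) tan(+4.285°) = -0.1035, H₀ = 1.6745 rad.
Bracket: H₀ sin φ sin δ + cos φ cos δ sin H₀ = 1.6745×0.81004×0.07472 + 0.58637×0.99720×0.99463 = 0.101351 + 0.581588 = 0.682939.
Q̄ = (S₀/π) × [bracket] = (2754/π) × 0.682939 = 598.7 W/m².

Q̄ ≈ 599 W/m²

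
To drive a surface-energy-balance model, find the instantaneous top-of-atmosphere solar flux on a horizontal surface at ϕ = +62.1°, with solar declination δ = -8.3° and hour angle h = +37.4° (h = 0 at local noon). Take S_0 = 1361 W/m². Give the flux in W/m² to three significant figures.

cos θ_z = sin ϕ sin δ + cos ϕ cos δ cos h = -0.127577 + 0.367837 = 0.240260.
Flux = S_0 · cos θ_z = 1361 × 0.240260 = 327.0 W/m².

327 W/m²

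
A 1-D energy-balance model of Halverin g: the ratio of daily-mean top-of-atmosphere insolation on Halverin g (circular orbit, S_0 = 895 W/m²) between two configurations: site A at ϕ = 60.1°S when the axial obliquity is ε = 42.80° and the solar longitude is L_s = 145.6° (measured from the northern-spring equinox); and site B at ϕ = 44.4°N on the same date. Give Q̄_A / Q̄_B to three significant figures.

— Configuration A (ϕ=-60.1°):
Solar declination: sin δ = sin ε · sin L_s = sin 42.80° × sin 145.6° = 0.38386, so δ = +22.573°.
cos h₀ = −tan(-60.1°) tan(+22.573°) = 0.7229, h₀ = 0.7627 rad.
Bracket: h₀ sin ϕ sin δ + cos ϕ cos δ sin h₀ = 0.7627×-0.86690×0.38386 + 0.49849×0.92339×0.69091 = -0.253802 + 0.318026 = 0.064224.
Q̄ = (S_0/π) × [bracket] = (895/π) × 0.064224 = 18.297 W/m².
— Configuration B (ϕ=+44.4°):
cos h₀ = −tan(+44.4°) tan(+22.573°) = -0.4071, h₀ = 1.9901 rad.
Bracket: h₀ sin ϕ sin δ + cos ϕ cos δ sin h₀ = 1.9901×0.69966×0.38386 + 0.71447×0.92339×0.91339 = 0.534484 + 0.602595 = 1.137079.
Q̄ = (S_0/π) × [bracket] = (895/π) × 1.137079 = 323.94 W/m².
Ratio Q̄_A / Q̄_B = 18.297 / 323.94 = 0.05648.

Q̄_A / Q̄_B ≈ 0.0565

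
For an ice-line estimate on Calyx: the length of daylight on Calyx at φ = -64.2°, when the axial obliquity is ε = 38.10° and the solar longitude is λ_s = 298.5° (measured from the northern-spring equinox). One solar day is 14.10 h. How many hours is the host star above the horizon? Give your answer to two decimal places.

Solar declination: sin δ = sin ε · sin λ_s = sin 38.10° × sin 298.5° = -0.54226, so δ = -32.838°.
Sunrise equation: cos H₀ = −tan φ · tan δ = -1.3351 ≤ −1, so the host star never sets (polar day) and H₀ = π.
Daylight = 2H₀/(2π) × 14.10 h = (3.1416/π) × 14.10 = 14.10 h.

14.10 h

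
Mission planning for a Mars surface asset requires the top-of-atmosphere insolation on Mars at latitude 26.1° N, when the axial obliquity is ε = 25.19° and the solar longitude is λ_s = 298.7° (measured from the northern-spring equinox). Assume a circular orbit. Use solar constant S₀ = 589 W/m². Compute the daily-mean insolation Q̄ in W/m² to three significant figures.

Solar declination: sin δ = sin ε · sin λ_s = sin 25.19° × sin 298.7° = -0.37333, so δ = -21.921°.
cos H₀ = −tan(+26.1°) tan(-21.921°) = 0.1971, H₀ = 1.3723 rad.
Bracket: H₀ sin φ sin δ + cos φ cos δ sin H₀ = 1.3723×0.43994×-0.37333 + 0.89803×0.92770×0.98037 = -0.225390 + 0.816749 = 0.591359.
Q̄ = (S₀/π) × [bracket] = (589/π) × 0.591359 = 110.9 W/m².

Q̄ ≈ 111 W/m²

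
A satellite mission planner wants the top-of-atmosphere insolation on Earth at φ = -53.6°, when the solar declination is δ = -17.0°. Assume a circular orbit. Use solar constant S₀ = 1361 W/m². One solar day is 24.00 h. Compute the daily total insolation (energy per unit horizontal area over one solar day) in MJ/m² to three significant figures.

cos H₀ = −tan(-53.6°) tan(-17.000°) = -0.4147, H₀ = 1.9984 rad.
Bracket: H₀ sin φ sin δ + cos φ cos δ sin H₀ = 1.9984×-0.80489×-0.29237 + 0.59342×0.95630×0.90997 = 0.470275 + 0.516397 = 0.986672.
Q̄ = (S₀/π) × [bracket] = (1361/π) × 0.986672 = 427.45 W/m².
Daily total = Q̄ × 24.00 h × 3600 s/h = 427.45 × 24.00 × 3600 / 10⁶ = 36.93 MJ/m².

36.9 MJ/m²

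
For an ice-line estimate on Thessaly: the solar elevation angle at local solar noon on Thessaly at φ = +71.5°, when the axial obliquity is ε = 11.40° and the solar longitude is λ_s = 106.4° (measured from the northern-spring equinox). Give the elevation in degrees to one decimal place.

Solar declination: sin δ = sin ε · sin λ_s = sin 11.40° × sin 106.4° = 0.18962, so δ = +10.930°.
At local noon the hour angle is zero, so the zenith angle equals |φ − δ| = |+71.5° − (+10.930°)| = 60.570°.
Elevation = 90° − 60.570° = 29.4°.

29.4°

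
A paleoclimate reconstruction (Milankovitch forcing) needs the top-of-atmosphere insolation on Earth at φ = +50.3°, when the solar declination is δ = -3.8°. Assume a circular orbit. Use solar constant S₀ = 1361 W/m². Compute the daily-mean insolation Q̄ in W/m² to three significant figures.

Q̄ ≈ 242 W/m²

cos H₀ = −tan(+50.3°) tan(-3.800°) = 0.0800, H₀ = 1.4907 rad.
Bracket: H₀ sin φ sin δ + cos φ cos δ sin H₀ = 1.4907×0.76940×-0.06627 + 0.63877×0.99780×0.99679 = -0.076008 + 0.635319 = 0.559311.
Q̄ = (S₀/π) × [bracket] = (1361/π) × 0.559311 = 242.3 W/m².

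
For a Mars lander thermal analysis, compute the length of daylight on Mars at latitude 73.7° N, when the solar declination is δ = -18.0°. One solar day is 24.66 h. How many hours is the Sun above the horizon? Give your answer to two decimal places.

cos H₀ = −tan φ · tan δ = 1.1111 ≥ 1, so the Sun never rises (polar night) and H₀ = 0.
Daylight = 2H₀/(2π) × 24.66 h = (0.0000/π) × 24.66 = 0.00 h.

0.00 h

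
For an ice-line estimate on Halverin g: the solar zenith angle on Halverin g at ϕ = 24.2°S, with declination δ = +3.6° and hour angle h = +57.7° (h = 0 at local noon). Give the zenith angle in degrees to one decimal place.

cos θ_z = sin ϕ sin δ + cos ϕ cos δ cos h = -0.025739 + 0.486432 = 0.460693.
θ_z = arccos(0.460693) = 62.6°.

θ_z = 62.6°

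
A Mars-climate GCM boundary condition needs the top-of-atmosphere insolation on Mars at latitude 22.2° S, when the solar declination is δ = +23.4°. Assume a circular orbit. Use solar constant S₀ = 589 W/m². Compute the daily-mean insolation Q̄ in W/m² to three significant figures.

Q̄ ≈ 118 W/m²

cos H₀ = −tan(-22.2°) tan(+23.400°) = 0.1766, H₀ = 1.3933 rad.
Bracket: H₀ sin φ sin δ + cos φ cos δ sin H₀ = 1.3933×-0.37784×0.39715 + 0.92587×0.91775×0.98428 = -0.209077 + 0.836360 = 0.627283.
Q̄ = (S₀/π) × [bracket] = (589/π) × 0.627283 = 117.6 W/m².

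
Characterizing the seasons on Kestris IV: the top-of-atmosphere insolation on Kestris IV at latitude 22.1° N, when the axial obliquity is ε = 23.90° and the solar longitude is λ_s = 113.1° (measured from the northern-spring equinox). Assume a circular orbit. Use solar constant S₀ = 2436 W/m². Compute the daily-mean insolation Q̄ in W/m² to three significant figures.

Q̄ ≈ 846 W/m²

Solar declination: sin δ = sin ε · sin λ_s = sin 23.90° × sin 113.1° = 0.37266, so δ = +21.880°.
cos H₀ = −tan(+22.1°) tan(+21.880°) = -0.1631, H₀ = 1.7346 rad.
Bracket: H₀ sin φ sin δ + cos φ cos δ sin H₀ = 1.7346×0.37622×0.37266 + 0.92653×0.92797×0.98662 = 0.243195 + 0.848288 = 1.091483.
Q̄ = (S₀/π) × [bracket] = (2436/π) × 1.091483 = 846.3 W/m².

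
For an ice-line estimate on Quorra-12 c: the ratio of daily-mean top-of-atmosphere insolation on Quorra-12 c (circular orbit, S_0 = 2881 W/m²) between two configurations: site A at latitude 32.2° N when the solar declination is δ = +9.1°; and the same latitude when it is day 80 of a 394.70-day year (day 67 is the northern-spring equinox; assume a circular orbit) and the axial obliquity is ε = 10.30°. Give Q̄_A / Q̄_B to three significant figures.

— Configuration A (ϕ=+32.2°):
cos h₀ = −tan(+32.2°) tan(+9.100°) = -0.1009, h₀ = 1.6718 rad.
Bracket: h₀ sin ϕ sin δ + cos ϕ cos δ sin h₀ = 1.6718×0.53288×0.15816 + 0.84619×0.98741×0.99490 = 0.140900 + 0.831275 = 0.972175.
Q̄ = (S_0/π) × [bracket] = (2881/π) × 0.972175 = 891.53 W/m².
— Configuration B (ϕ=+32.2°):
Solar longitude: L_s = 360° × (80 − 67)/394.70 = 11.857°.
sin δ = sin 10.30° × sin 11.857° = 0.03674, so δ = +2.105°.
cos h₀ = −tan(+32.2°) tan(+2.105°) = -0.0232, h₀ = 1.5939 rad.
Bracket: h₀ sin ϕ sin δ + cos ϕ cos δ sin h₀ = 1.5939×0.53288×0.03674 + 0.84619×0.99932×0.99973 = 0.031205 + 0.845386 = 0.876591.
Q̄ = (S_0/π) × [bracket] = (2881/π) × 0.876591 = 803.88 W/m².
Ratio Q̄_A / Q̄_B = 891.53 / 803.88 = 1.109.

Q̄_A / Q̄_B ≈ 1.11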